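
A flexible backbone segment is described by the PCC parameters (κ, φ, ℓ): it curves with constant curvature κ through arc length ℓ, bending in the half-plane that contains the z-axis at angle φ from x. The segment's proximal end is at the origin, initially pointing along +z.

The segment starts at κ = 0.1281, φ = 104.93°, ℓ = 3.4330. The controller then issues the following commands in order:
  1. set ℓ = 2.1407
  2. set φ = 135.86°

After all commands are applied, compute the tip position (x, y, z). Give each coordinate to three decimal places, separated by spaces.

initial: κ=0.1281, φ=104.93°, ℓ=3.4330
cmd 1: set ℓ=2.1407 → (κ,φ,ℓ)=(0.1281,104.93°,2.1407) → tip=(-0.0751,0.2818,2.1140)
cmd 2: set φ=135.86° → (κ,φ,ℓ)=(0.1281,135.86°,2.1407) → tip=(-0.2093,0.2031,2.1140)

-0.209 0.203 2.114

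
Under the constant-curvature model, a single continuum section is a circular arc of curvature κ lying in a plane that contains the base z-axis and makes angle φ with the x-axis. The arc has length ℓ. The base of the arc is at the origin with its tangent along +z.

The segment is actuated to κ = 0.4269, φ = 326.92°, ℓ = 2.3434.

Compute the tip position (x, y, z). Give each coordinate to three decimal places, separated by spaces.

θ = κ·ℓ = 0.4269 × 2.3434 = 1.00040 rad
ρ = (1 − cos θ)/κ = (1 − 0.53997)/0.4269 = 1.07761
z = sin θ / κ = 0.84169/0.4269 = 1.97162
x = ρ cos φ = 1.07761 × cos(326.92°) = 0.90294
y = ρ sin φ = 1.07761 × sin(326.92°) = -0.58817

0.903 -0.588 1.972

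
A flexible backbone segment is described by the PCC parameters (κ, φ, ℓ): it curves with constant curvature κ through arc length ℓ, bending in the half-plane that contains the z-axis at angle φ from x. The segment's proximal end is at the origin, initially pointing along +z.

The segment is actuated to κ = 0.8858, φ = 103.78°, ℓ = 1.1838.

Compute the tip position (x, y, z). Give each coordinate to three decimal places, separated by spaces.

-0.135 0.550 0.978

θ = κ·ℓ = 0.8858 × 1.1838 = 1.04861 rad
ρ = (1 − cos θ)/κ = (1 − 0.49878)/0.8858 = 0.56584
z = sin θ / κ = 0.86673/0.8858 = 0.97847
x = ρ cos φ = 0.56584 × cos(103.78°) = -0.13478
y = ρ sin φ = 0.56584 × sin(103.78°) = 0.54956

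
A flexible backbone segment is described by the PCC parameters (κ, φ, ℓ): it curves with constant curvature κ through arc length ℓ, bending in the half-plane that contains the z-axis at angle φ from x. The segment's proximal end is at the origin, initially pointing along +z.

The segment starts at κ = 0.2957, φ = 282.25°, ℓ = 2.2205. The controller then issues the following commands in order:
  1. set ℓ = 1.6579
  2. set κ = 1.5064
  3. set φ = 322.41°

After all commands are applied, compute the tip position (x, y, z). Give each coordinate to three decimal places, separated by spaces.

0.947 -0.729 0.399

initial: κ=0.2957, φ=282.25°, ℓ=2.2205
cmd 1: set ℓ=1.6579 → (κ,φ,ℓ)=(0.2957,282.25°,1.6579) → tip=(0.0845,-0.3892,1.5923)
cmd 2: set κ=1.5064 → (κ,φ,ℓ)=(1.5064,282.25°,1.6579) → tip=(0.2535,-1.1674,0.3986)
cmd 3: set φ=322.41° → (κ,φ,ℓ)=(1.5064,322.41°,1.6579) → tip=(0.9466,-0.7287,0.3986)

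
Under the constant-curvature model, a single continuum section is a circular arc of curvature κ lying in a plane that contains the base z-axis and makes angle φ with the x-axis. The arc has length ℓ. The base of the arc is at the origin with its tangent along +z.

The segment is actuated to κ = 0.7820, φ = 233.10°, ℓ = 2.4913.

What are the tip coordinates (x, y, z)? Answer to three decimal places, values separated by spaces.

-1.051 -1.399 1.189

θ = κ·ℓ = 0.7820 × 2.4913 = 1.94820 rad
ρ = (1 − cos θ)/κ = (1 − -0.36850)/0.7820 = 1.75001
z = sin θ / κ = 0.92963/0.7820 = 1.18878
x = ρ cos φ = 1.75001 × cos(233.10°) = -1.05074
y = ρ sin φ = 1.75001 × sin(233.10°) = -1.39945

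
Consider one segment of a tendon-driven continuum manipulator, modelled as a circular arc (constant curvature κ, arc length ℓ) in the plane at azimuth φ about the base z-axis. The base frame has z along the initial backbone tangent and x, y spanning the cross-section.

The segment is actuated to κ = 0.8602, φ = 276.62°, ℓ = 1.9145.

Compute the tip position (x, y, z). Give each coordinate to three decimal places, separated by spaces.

0.144 -1.243 1.159

θ = κ·ℓ = 0.8602 × 1.9145 = 1.64685 rad
ρ = (1 − cos θ)/κ = (1 − -0.07598)/0.8602 = 1.25085
z = sin θ / κ = 0.99711/0.8602 = 1.15916
x = ρ cos φ = 1.25085 × cos(276.62°) = 0.14420
y = ρ sin φ = 1.25085 × sin(276.62°) = -1.24251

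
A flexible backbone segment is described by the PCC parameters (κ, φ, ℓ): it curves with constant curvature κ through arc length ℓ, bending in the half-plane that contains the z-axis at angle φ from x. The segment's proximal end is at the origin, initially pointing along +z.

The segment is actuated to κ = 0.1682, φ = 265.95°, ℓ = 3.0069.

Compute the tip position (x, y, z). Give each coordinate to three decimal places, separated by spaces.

θ = κ·ℓ = 0.1682 × 3.0069 = 0.50576 rad
ρ = (1 − cos θ)/κ = (1 − 0.87481)/0.1682 = 0.74431
z = sin θ / κ = 0.48447/0.1682 = 2.88034
x = ρ cos φ = 0.74431 × cos(265.95°) = -0.05257
y = ρ sin φ = 0.74431 × sin(265.95°) = -0.74246

-0.053 -0.742 2.880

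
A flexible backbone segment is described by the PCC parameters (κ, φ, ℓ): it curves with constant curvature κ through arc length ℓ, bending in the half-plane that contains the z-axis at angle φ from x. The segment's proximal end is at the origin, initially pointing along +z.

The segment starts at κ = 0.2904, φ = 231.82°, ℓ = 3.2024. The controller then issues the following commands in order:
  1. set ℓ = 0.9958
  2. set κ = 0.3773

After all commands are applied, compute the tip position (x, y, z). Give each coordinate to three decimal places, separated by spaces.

initial: κ=0.2904, φ=231.82°, ℓ=3.2024
cmd 1: set ℓ=0.9958 → (κ,φ,ℓ)=(0.2904,231.82°,0.9958) → tip=(-0.0884,-0.1124,0.9820)
cmd 2: set κ=0.3773 → (κ,φ,ℓ)=(0.3773,231.82°,0.9958) → tip=(-0.1143,-0.1453,0.9725)

-0.114 -0.145 0.973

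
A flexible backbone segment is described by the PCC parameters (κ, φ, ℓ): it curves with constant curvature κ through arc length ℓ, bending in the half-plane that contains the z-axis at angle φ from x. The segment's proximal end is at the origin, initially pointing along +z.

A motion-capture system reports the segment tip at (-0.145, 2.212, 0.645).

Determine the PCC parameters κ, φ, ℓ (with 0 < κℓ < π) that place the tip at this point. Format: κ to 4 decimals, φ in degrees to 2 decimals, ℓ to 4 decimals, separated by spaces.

ρ = √(x²+y²) = √(-0.145² + 2.212²) = 2.21675
φ = atan2(y, x) mod 360° = atan2(2.212, -0.145) = 93.7505°
|p|² = ρ² + z² = 2.21675² + 0.645² = 5.32999
κ = 2ρ / |p|² = 2×2.21675 / 5.32999 = 0.83180
θ = 2·atan2(ρ, z) = 2·atan2(2.21675, 0.645) = 2.57529 rad
ℓ = θ/κ = 2.57529/0.83180 = 3.09605

0.8318 93.75 3.0960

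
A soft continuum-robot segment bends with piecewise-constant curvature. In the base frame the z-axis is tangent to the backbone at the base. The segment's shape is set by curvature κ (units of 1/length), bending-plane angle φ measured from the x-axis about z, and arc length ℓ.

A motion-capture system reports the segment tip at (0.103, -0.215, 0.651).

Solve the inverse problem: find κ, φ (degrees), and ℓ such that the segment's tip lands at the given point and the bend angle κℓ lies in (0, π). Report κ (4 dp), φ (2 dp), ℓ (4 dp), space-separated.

ρ = √(x²+y²) = √(0.103² + -0.215²) = 0.23840
φ = atan2(y, x) mod 360° = atan2(-0.215, 0.103) = 295.5977°
|p|² = ρ² + z² = 0.23840² + 0.651² = 0.48064
κ = 2ρ / |p|² = 2×0.23840 / 0.48064 = 0.99202
θ = 2·atan2(ρ, z) = 2·atan2(0.23840, 0.651) = 0.70207 rad
ℓ = θ/κ = 0.70207/0.99202 = 0.70772

0.9920 295.60 0.7077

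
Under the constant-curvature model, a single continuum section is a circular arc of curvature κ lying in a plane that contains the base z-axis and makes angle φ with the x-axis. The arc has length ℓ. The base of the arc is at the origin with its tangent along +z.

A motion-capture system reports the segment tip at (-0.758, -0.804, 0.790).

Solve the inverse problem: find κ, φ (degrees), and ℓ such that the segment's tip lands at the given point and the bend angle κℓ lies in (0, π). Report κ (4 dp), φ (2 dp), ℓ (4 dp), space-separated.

ρ = √(x²+y²) = √(-0.758² + -0.804²) = 1.10498
φ = atan2(y, x) mod 360° = atan2(-0.804, -0.758) = 226.6868°
|p|² = ρ² + z² = 1.10498² + 0.790² = 1.84508
κ = 2ρ / |p|² = 2×1.10498 / 1.84508 = 1.19776
θ = 2·atan2(ρ, z) = 2·atan2(1.10498, 0.790) = 1.90022 rad
ℓ = θ/κ = 1.90022/1.19776 = 1.58648

1.1978 226.69 1.5865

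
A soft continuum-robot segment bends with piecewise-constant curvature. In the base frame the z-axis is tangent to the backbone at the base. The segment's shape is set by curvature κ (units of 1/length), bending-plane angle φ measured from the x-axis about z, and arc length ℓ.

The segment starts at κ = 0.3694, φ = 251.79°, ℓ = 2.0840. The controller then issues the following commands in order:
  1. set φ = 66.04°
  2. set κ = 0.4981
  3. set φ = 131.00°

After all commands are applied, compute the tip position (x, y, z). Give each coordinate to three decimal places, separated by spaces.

initial: κ=0.3694, φ=251.79°, ℓ=2.0840
cmd 1: set φ=66.04° → (κ,φ,ℓ)=(0.3694,66.04°,2.0840) → tip=(0.3100,0.6975,1.8842)
cmd 2: set κ=0.4981 → (κ,φ,ℓ)=(0.4981,66.04°,2.0840) → tip=(0.4012,0.9028,1.7294)
cmd 3: set φ=131.00° → (κ,φ,ℓ)=(0.4981,131.00°,2.0840) → tip=(-0.6481,0.7456,1.7294)

-0.648 0.746 1.729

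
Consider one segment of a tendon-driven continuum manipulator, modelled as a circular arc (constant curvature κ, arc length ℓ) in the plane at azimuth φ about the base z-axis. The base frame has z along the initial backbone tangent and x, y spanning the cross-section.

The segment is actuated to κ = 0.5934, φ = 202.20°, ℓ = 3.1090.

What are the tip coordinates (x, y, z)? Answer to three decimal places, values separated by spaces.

θ = κ·ℓ = 0.5934 × 3.1090 = 1.84488 rad
ρ = (1 − cos θ)/κ = (1 − -0.27067)/0.5934 = 2.14133
z = sin θ / κ = 0.96267/0.5934 = 1.62230
x = ρ cos φ = 2.14133 × cos(202.20°) = -1.98259
y = ρ sin φ = 2.14133 × sin(202.20°) = -0.80908

-1.983 -0.809 1.622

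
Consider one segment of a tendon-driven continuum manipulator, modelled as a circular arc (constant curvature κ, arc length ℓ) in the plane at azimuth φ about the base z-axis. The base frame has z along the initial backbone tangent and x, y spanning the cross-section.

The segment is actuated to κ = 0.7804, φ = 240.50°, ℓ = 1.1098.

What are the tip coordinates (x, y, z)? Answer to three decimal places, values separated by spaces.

-0.222 -0.393 0.976

θ = κ·ℓ = 0.7804 × 1.1098 = 0.86609 rad
ρ = (1 − cos θ)/κ = (1 − 0.64781)/0.7804 = 0.45129
z = sin θ / κ = 0.76180/0.7804 = 0.97617
x = ρ cos φ = 0.45129 × cos(240.50°) = -0.22223
y = ρ sin φ = 0.45129 × sin(240.50°) = -0.39278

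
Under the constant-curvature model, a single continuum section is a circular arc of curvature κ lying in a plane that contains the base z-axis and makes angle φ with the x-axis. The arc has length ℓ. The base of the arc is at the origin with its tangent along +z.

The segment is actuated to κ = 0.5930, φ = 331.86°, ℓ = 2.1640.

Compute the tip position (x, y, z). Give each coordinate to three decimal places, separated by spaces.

1.065 -0.570 1.617

θ = κ·ℓ = 0.5930 × 2.1640 = 1.28325 rad
ρ = (1 − cos θ)/κ = (1 − 0.28360)/0.5930 = 1.20810
z = sin θ / κ = 0.95894/0.5930 = 1.61710
x = ρ cos φ = 1.20810 × cos(331.86°) = 1.06530
y = ρ sin φ = 1.20810 × sin(331.86°) = -0.56977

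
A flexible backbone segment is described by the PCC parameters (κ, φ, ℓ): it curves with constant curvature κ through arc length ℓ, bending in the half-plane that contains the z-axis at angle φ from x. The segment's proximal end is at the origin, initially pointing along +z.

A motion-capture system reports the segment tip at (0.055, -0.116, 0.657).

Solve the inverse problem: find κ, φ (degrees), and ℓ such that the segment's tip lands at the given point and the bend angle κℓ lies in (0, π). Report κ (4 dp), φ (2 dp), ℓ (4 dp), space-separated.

0.5730 295.37 0.6736

ρ = √(x²+y²) = √(0.055² + -0.116²) = 0.12838
φ = atan2(y, x) mod 360° = atan2(-0.116, 0.055) = 295.3674°
|p|² = ρ² + z² = 0.12838² + 0.657² = 0.44813
κ = 2ρ / |p|² = 2×0.12838 / 0.44813 = 0.57295
θ = 2·atan2(ρ, z) = 2·atan2(0.12838, 0.657) = 0.38594 rad
ℓ = θ/κ = 0.38594/0.57295 = 0.67360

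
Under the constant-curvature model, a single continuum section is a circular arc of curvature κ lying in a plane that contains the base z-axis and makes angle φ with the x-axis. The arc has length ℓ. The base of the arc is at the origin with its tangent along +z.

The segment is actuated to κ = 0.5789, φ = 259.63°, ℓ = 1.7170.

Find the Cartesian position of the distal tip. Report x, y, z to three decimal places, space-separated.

θ = κ·ℓ = 0.5789 × 1.7170 = 0.99397 rad
ρ = (1 − cos θ)/κ = (1 − 0.54537)/0.5789 = 0.78534
z = sin θ / κ = 0.83820/0.5789 = 1.44792
x = ρ cos φ = 0.78534 × cos(259.63°) = -0.14136
y = ρ sin φ = 0.78534 × sin(259.63°) = -0.77251

-0.141 -0.773 1.448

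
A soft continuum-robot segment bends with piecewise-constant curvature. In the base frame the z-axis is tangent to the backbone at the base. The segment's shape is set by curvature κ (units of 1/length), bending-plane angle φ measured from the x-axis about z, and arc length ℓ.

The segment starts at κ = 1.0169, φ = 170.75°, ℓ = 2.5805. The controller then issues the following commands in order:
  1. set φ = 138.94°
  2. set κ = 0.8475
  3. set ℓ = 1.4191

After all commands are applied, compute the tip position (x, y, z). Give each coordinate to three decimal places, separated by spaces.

-0.570 0.496 1.101

initial: κ=1.0169, φ=170.75°, ℓ=2.5805
cmd 1: set φ=138.94° → (κ,φ,ℓ)=(1.0169,138.94°,2.5805) → tip=(-1.3859,1.2073,0.4865)
cmd 2: set κ=0.8475 → (κ,φ,ℓ)=(0.8475,138.94°,2.5805) → tip=(-1.4039,1.2230,0.9629)
cmd 3: set ℓ=1.4191 → (κ,φ,ℓ)=(0.8475,138.94°,1.4191) → tip=(-0.5695,0.4961,1.1009)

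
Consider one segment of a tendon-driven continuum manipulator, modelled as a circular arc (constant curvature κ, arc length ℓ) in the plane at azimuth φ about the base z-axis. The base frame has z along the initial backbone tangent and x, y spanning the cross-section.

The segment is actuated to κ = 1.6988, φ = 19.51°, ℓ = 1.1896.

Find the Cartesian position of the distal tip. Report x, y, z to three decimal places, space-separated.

θ = κ·ℓ = 1.6988 × 1.1896 = 2.02089 rad
ρ = (1 − cos θ)/κ = (1 − -0.43505)/1.6988 = 0.84474
z = sin θ / κ = 0.90041/1.6988 = 0.53002
x = ρ cos φ = 0.84474 × cos(19.51°) = 0.79624
y = ρ sin φ = 0.84474 × sin(19.51°) = 0.28212

0.796 0.282 0.530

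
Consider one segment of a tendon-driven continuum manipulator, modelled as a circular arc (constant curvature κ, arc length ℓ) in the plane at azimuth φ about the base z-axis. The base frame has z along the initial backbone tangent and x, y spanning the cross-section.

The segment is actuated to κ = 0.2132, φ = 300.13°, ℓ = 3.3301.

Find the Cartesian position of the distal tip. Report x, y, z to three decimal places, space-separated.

0.569 -0.980 3.057

θ = κ·ℓ = 0.2132 × 3.3301 = 0.70998 rad
ρ = (1 − cos θ)/κ = (1 − 0.75838)/0.2132 = 1.13332
z = sin θ / κ = 0.65182/0.2132 = 3.05730
x = ρ cos φ = 1.13332 × cos(300.13°) = 0.56888
y = ρ sin φ = 1.13332 × sin(300.13°) = -0.98019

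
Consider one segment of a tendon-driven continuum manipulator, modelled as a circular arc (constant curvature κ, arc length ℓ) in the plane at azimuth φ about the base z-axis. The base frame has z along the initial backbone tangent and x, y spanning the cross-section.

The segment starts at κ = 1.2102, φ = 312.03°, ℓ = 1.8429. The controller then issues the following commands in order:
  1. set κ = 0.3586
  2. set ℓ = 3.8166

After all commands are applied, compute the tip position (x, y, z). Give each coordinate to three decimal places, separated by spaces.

initial: κ=1.2102, φ=312.03°, ℓ=1.8429
cmd 1: set κ=0.3586 → (κ,φ,ℓ)=(0.3586,312.03°,1.8429) → tip=(0.3931,-0.4361,1.7117)
cmd 2: set ℓ=3.8166 → (κ,φ,ℓ)=(0.3586,312.03°,3.8166) → tip=(1.4922,-1.6555,2.7318)

1.492 -1.655 2.732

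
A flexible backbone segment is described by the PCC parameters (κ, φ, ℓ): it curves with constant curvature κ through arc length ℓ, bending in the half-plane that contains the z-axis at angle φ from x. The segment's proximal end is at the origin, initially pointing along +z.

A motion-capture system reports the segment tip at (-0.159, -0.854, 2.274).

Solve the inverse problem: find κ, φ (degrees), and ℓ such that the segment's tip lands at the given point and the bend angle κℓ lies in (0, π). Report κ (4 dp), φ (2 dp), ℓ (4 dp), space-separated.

0.2932 259.45 2.4891

ρ = √(x²+y²) = √(-0.159² + -0.854²) = 0.86868
φ = atan2(y, x) mod 360° = atan2(-0.854, -0.159) = 259.4533°
|p|² = ρ² + z² = 0.86868² + 2.274² = 5.92567
κ = 2ρ / |p|² = 2×0.86868 / 5.92567 = 0.29319
θ = 2·atan2(ρ, z) = 2·atan2(0.86868, 2.274) = 0.72979 rad
ℓ = θ/κ = 0.72979/0.29319 = 2.48914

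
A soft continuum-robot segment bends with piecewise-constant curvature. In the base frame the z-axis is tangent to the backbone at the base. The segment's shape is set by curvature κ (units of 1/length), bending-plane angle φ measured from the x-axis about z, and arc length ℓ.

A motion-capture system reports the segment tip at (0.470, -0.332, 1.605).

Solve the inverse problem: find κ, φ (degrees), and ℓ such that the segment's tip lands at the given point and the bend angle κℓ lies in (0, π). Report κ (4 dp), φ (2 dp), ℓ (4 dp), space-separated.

0.3959 324.76 1.7392

ρ = √(x²+y²) = √(0.470² + -0.332²) = 0.57543
φ = atan2(y, x) mod 360° = atan2(-0.332, 0.470) = 324.7633°
|p|² = ρ² + z² = 0.57543² + 1.605² = 2.90715
κ = 2ρ / |p|² = 2×0.57543 / 2.90715 = 0.39587
θ = 2·atan2(ρ, z) = 2·atan2(0.57543, 1.605) = 0.68850 rad
ℓ = θ/κ = 0.68850/0.39587 = 1.73918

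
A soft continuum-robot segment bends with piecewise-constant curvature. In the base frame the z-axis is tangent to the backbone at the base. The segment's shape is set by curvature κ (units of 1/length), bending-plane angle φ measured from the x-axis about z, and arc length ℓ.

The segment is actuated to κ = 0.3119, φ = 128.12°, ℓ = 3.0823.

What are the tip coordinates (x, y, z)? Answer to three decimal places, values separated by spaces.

-0.846 1.079 2.629

θ = κ·ℓ = 0.3119 × 3.0823 = 0.96137 rad
ρ = (1 − cos θ)/κ = (1 − 0.57240)/0.3119 = 1.37096
z = sin θ / κ = 0.81998/0.3119 = 2.62897
x = ρ cos φ = 1.37096 × cos(128.12°) = -0.84631
y = ρ sin φ = 1.37096 × sin(128.12°) = 1.07856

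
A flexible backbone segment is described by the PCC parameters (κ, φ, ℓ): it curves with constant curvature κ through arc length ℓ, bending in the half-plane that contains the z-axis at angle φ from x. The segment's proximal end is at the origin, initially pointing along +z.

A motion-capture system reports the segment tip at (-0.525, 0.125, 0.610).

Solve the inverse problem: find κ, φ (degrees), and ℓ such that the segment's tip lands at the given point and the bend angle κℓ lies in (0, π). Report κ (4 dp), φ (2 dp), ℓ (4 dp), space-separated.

1.6271 166.61 0.8903

ρ = √(x²+y²) = √(-0.525² + 0.125²) = 0.53968
φ = atan2(y, x) mod 360° = atan2(0.125, -0.525) = 166.6075°
|p|² = ρ² + z² = 0.53968² + 0.610² = 0.66335
κ = 2ρ / |p|² = 2×0.53968 / 0.66335 = 1.62712
θ = 2·atan2(ρ, z) = 2·atan2(0.53968, 0.610) = 1.44861 rad
ℓ = θ/κ = 1.44861/1.62712 = 0.89029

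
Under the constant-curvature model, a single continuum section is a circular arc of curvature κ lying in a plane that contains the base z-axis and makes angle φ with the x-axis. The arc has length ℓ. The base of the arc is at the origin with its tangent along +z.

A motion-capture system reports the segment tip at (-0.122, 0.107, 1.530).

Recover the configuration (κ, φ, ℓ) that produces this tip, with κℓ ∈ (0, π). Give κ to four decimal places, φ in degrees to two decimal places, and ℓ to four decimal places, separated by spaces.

0.1371 138.75 1.5414

ρ = √(x²+y²) = √(-0.122² + 0.107²) = 0.16227
φ = atan2(y, x) mod 360° = atan2(0.107, -0.122) = 138.7476°
|p|² = ρ² + z² = 0.16227² + 1.530² = 2.36723
κ = 2ρ / |p|² = 2×0.16227 / 2.36723 = 0.13710
θ = 2·atan2(ρ, z) = 2·atan2(0.16227, 1.530) = 0.21133 rad
ℓ = θ/κ = 0.21133/0.13710 = 1.54145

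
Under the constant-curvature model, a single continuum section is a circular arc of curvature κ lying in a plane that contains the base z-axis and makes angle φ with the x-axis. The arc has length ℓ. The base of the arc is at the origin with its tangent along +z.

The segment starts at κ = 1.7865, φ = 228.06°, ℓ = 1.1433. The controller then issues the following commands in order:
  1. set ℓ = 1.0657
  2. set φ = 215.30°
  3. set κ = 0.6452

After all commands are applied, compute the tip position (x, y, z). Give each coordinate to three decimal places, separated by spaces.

-0.287 -0.204 0.984

initial: κ=1.7865, φ=228.06°, ℓ=1.1433
cmd 1: set ℓ=1.0657 → (κ,φ,ℓ)=(1.7865,228.06°,1.0657) → tip=(-0.4964,-0.5525,0.5290)
cmd 2: set φ=215.30° → (κ,φ,ℓ)=(1.7865,215.30°,1.0657) → tip=(-0.6062,-0.4292,0.5290)
cmd 3: set κ=0.6452 → (κ,φ,ℓ)=(0.6452,215.30°,1.0657) → tip=(-0.2874,-0.2035,0.9837)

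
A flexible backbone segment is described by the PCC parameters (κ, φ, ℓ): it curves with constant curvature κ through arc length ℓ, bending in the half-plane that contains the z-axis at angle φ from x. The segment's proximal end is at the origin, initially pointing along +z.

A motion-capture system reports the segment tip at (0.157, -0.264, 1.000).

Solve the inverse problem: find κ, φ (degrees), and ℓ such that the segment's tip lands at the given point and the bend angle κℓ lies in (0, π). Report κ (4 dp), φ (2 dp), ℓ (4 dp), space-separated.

0.5614 300.74 1.0618

ρ = √(x²+y²) = √(0.157² + -0.264²) = 0.30716
φ = atan2(y, x) mod 360° = atan2(-0.264, 0.157) = 300.7398°
|p|² = ρ² + z² = 0.30716² + 1.000² = 1.09435
κ = 2ρ / |p|² = 2×0.30716 / 1.09435 = 0.56135
θ = 2·atan2(ρ, z) = 2·atan2(0.30716, 1.000) = 0.59602 rad
ℓ = θ/κ = 0.59602/0.56135 = 1.06176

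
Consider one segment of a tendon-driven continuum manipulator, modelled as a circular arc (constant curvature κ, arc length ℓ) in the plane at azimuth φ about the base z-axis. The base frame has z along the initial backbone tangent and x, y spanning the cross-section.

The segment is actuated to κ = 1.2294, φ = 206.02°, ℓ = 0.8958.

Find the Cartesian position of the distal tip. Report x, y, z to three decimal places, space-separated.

θ = κ·ℓ = 1.2294 × 0.8958 = 1.10130 rad
ρ = (1 − cos θ)/κ = (1 − 0.45244)/1.2294 = 0.44539
z = sin θ / κ = 0.89179/1.2294 = 0.72539
x = ρ cos φ = 0.44539 × cos(206.02°) = -0.40024
y = ρ sin φ = 0.44539 × sin(206.02°) = -0.19538

-0.400 -0.195 0.725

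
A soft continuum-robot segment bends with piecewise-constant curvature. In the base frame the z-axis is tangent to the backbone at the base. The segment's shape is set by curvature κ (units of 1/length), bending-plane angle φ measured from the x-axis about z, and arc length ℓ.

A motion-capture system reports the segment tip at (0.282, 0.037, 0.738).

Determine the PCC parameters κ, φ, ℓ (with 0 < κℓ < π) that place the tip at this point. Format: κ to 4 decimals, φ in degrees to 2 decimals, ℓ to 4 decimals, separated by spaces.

ρ = √(x²+y²) = √(0.282² + 0.037²) = 0.28442
φ = atan2(y, x) mod 360° = atan2(0.037, 0.282) = 7.4748°
|p|² = ρ² + z² = 0.28442² + 0.738² = 0.62554
κ = 2ρ / |p|² = 2×0.28442 / 0.62554 = 0.90935
θ = 2·atan2(ρ, z) = 2·atan2(0.28442, 0.738) = 0.73569 rad
ℓ = θ/κ = 0.73569/0.90935 = 0.80903

0.9094 7.47 0.8090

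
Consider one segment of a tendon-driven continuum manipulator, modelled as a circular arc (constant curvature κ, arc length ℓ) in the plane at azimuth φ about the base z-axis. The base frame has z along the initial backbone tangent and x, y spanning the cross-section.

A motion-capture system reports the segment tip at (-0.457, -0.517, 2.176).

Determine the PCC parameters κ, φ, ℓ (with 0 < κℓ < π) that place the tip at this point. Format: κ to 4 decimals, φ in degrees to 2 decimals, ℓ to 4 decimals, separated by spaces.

ρ = √(x²+y²) = √(-0.457² + -0.517²) = 0.69003
φ = atan2(y, x) mod 360° = atan2(-0.517, -0.457) = 228.5251°
|p|² = ρ² + z² = 0.69003² + 2.176² = 5.21111
κ = 2ρ / |p|² = 2×0.69003 / 5.21111 = 0.26483
θ = 2·atan2(ρ, z) = 2·atan2(0.69003, 2.176) = 0.61416 rad
ℓ = θ/κ = 0.61416/0.26483 = 2.31906

0.2648 228.53 2.3191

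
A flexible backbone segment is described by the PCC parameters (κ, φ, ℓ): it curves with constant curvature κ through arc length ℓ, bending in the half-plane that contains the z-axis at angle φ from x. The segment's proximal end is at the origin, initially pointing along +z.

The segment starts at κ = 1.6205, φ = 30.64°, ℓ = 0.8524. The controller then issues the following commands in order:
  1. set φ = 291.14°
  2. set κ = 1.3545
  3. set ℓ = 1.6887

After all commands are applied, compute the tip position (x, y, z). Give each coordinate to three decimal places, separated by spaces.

initial: κ=1.6205, φ=30.64°, ℓ=0.8524
cmd 1: set φ=291.14° → (κ,φ,ℓ)=(1.6205,291.14°,0.8524) → tip=(0.1806,-0.4672,0.6060)
cmd 2: set κ=1.3545 → (κ,φ,ℓ)=(1.3545,291.14°,0.8524) → tip=(0.1586,-0.4102,0.6752)
cmd 3: set ℓ=1.6887 → (κ,φ,ℓ)=(1.3545,291.14°,1.6887) → tip=(0.4411,-1.1409,0.5567)

0.441 -1.141 0.557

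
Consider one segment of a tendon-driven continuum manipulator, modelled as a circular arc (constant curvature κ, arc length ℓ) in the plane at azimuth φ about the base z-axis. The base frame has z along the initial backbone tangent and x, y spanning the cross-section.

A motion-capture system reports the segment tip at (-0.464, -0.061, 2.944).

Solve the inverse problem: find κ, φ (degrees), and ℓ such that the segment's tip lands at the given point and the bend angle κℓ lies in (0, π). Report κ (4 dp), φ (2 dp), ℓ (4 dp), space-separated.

0.1053 187.49 2.9933

ρ = √(x²+y²) = √(-0.464² + -0.061²) = 0.46799
φ = atan2(y, x) mod 360° = atan2(-0.061, -0.464) = 187.4895°
|p|² = ρ² + z² = 0.46799² + 2.944² = 8.88615
κ = 2ρ / |p|² = 2×0.46799 / 8.88615 = 0.10533
θ = 2·atan2(ρ, z) = 2·atan2(0.46799, 2.944) = 0.31529 rad
ℓ = θ/κ = 0.31529/0.10533 = 2.99335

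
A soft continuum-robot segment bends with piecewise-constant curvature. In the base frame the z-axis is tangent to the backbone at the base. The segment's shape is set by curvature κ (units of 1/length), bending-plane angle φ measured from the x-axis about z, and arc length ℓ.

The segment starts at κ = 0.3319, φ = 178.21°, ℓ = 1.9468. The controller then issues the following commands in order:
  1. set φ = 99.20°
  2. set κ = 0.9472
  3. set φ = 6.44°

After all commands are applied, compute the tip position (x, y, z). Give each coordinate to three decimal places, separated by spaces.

initial: κ=0.3319, φ=178.21°, ℓ=1.9468
cmd 1: set φ=99.20° → (κ,φ,ℓ)=(0.3319,99.20°,1.9468) → tip=(-0.0971,0.5996,1.8141)
cmd 2: set κ=0.9472 → (κ,φ,ℓ)=(0.9472,99.20°,1.9468) → tip=(-0.2143,1.3234,1.0166)
cmd 3: set φ=6.44° → (κ,φ,ℓ)=(0.9472,6.44°,1.9468) → tip=(1.3322,0.1504,1.0166)

1.332 0.150 1.017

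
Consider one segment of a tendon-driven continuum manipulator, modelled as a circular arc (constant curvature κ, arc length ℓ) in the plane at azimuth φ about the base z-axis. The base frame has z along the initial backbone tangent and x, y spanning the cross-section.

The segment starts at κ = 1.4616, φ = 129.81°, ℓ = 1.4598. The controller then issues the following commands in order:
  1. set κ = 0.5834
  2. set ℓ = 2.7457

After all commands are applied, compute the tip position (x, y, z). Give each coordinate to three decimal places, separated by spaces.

initial: κ=1.4616, φ=129.81°, ℓ=1.4598
cmd 1: set κ=0.5834 → (κ,φ,ℓ)=(0.5834,129.81°,1.4598) → tip=(-0.3745,0.4493,1.2896)
cmd 2: set ℓ=2.7457 → (κ,φ,ℓ)=(0.5834,129.81°,2.7457) → tip=(-1.1315,1.3576,1.7133)

-1.131 1.358 1.713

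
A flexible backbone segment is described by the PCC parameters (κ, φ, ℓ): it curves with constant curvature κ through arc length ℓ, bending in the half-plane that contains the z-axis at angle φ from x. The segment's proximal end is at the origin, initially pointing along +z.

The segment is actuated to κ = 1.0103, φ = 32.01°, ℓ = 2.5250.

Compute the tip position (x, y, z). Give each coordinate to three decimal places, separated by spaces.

1.536 0.960 0.551

θ = κ·ℓ = 1.0103 × 2.5250 = 2.55101 rad
ρ = (1 − cos θ)/κ = (1 − -0.83061)/1.0103 = 1.81195
z = sin θ / κ = 0.55685/1.0103 = 0.55117
x = ρ cos φ = 1.81195 × cos(32.01°) = 1.53645
y = ρ sin φ = 1.81195 × sin(32.01°) = 0.96046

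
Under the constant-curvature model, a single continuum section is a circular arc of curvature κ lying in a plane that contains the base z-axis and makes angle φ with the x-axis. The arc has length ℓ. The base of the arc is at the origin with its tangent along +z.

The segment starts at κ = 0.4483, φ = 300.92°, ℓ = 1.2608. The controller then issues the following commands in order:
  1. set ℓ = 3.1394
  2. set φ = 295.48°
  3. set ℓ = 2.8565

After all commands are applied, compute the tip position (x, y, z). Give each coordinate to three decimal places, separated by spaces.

initial: κ=0.4483, φ=300.92°, ℓ=1.2608
cmd 1: set ℓ=3.1394 → (κ,φ,ℓ)=(0.4483,300.92°,3.1394) → tip=(0.9597,-1.6023,2.2009)
cmd 2: set φ=295.48° → (κ,φ,ℓ)=(0.4483,295.48°,3.1394) → tip=(0.8035,-1.6861,2.2009)
cmd 3: set ℓ=2.8565 → (κ,φ,ℓ)=(0.4483,295.48°,2.8565) → tip=(0.6850,-1.4374,2.1374)

0.685 -1.437 2.137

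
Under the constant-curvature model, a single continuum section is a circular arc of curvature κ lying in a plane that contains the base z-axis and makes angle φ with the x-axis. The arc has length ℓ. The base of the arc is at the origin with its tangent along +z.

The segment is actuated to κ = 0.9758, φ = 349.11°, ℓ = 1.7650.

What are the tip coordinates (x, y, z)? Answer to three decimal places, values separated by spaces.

θ = κ·ℓ = 0.9758 × 1.7650 = 1.72229 rad
ρ = (1 − cos θ)/κ = (1 − -0.15091)/0.9758 = 1.17945
z = sin θ / κ = 0.98855/0.9758 = 1.01306
x = ρ cos φ = 1.17945 × cos(349.11°) = 1.15821
y = ρ sin φ = 1.17945 × sin(349.11°) = -0.22283

1.158 -0.223 1.013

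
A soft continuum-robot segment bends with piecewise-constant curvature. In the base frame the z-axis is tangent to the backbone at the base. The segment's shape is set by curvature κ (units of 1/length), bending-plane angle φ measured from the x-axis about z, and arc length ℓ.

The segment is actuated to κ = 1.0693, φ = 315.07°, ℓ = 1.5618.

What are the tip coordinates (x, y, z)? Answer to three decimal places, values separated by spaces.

θ = κ·ℓ = 1.0693 × 1.5618 = 1.67003 rad
ρ = (1 − cos θ)/κ = (1 − -0.09907)/1.0693 = 1.02784
z = sin θ / κ = 0.99508/1.0693 = 0.93059
x = ρ cos φ = 1.02784 × cos(315.07°) = 0.72768
y = ρ sin φ = 1.02784 × sin(315.07°) = -0.72591

0.728 -0.726 0.931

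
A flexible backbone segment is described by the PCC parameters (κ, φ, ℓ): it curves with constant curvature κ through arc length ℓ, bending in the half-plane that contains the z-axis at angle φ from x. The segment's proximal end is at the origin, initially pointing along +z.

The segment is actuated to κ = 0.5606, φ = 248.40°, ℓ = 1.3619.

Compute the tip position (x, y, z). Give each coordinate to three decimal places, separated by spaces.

-0.182 -0.460 1.233

θ = κ·ℓ = 0.5606 × 1.3619 = 0.76348 rad
ρ = (1 − cos θ)/κ = (1 − 0.72243)/0.5606 = 0.49512
z = sin θ / κ = 0.69144/0.5606 = 1.23339
x = ρ cos φ = 0.49512 × cos(248.40°) = -0.18227
y = ρ sin φ = 0.49512 × sin(248.40°) = -0.46035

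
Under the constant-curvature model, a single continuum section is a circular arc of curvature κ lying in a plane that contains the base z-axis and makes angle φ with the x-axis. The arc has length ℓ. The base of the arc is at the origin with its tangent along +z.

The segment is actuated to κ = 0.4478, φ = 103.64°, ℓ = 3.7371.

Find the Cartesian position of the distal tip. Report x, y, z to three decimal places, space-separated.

-0.581 2.393 2.221

θ = κ·ℓ = 0.4478 × 3.7371 = 1.67347 rad
ρ = (1 − cos θ)/κ = (1 − -0.10250)/0.4478 = 2.46203
z = sin θ / κ = 0.99473/0.4478 = 2.22138
x = ρ cos φ = 2.46203 × cos(103.64°) = -0.58060
y = ρ sin φ = 2.46203 × sin(103.64°) = 2.39259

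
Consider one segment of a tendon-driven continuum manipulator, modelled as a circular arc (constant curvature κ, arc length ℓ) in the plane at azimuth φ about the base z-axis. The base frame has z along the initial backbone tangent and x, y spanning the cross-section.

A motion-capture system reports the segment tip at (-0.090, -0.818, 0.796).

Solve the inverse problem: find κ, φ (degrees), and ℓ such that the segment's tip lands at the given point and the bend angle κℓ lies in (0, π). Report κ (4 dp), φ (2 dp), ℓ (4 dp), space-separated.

ρ = √(x²+y²) = √(-0.090² + -0.818²) = 0.82294
φ = atan2(y, x) mod 360° = atan2(-0.818, -0.090) = 263.7213°
|p|² = ρ² + z² = 0.82294² + 0.796² = 1.31084
κ = 2ρ / |p|² = 2×0.82294 / 1.31084 = 1.25559
θ = 2·atan2(ρ, z) = 2·atan2(0.82294, 0.796) = 1.60407 rad
ℓ = θ/κ = 1.60407/1.25559 = 1.27755

1.2556 263.72 1.2775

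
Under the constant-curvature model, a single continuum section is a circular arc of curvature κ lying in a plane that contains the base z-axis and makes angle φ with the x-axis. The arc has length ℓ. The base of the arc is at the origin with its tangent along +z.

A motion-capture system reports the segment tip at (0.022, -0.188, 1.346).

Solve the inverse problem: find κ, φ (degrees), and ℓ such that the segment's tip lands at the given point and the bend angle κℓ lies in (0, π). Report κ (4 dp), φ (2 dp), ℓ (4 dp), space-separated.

0.2049 276.67 1.3637

ρ = √(x²+y²) = √(0.022² + -0.188²) = 0.18928
φ = atan2(y, x) mod 360° = atan2(-0.188, 0.022) = 276.6745°
|p|² = ρ² + z² = 0.18928² + 1.346² = 1.84754
κ = 2ρ / |p|² = 2×0.18928 / 1.84754 = 0.20490
θ = 2·atan2(ρ, z) = 2·atan2(0.18928, 1.346) = 0.27942 rad
ℓ = θ/κ = 0.27942/0.20490 = 1.36368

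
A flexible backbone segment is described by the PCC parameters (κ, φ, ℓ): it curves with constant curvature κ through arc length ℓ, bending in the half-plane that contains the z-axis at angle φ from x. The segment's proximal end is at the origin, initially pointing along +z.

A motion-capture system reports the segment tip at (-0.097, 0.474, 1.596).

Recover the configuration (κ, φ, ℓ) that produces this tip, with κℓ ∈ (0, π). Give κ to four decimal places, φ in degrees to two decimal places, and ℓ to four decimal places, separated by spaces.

ρ = √(x²+y²) = √(-0.097² + 0.474²) = 0.48382
φ = atan2(y, x) mod 360° = atan2(0.474, -0.097) = 101.5654°
|p|² = ρ² + z² = 0.48382² + 1.596² = 2.78130
κ = 2ρ / |p|² = 2×0.48382 / 2.78130 = 0.34791
θ = 2·atan2(ρ, z) = 2·atan2(0.48382, 1.596) = 0.58868 rad
ℓ = θ/κ = 0.58868/0.34791 = 1.69205

0.3479 101.57 1.6921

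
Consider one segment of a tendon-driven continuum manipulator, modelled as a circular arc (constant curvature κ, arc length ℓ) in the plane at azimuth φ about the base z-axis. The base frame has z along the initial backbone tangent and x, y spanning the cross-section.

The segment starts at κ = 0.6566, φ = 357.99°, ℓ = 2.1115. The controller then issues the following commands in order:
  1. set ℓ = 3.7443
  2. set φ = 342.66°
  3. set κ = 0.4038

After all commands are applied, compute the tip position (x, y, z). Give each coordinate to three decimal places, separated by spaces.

initial: κ=0.6566, φ=357.99°, ℓ=2.1115
cmd 1: set ℓ=3.7443 → (κ,φ,ℓ)=(0.6566,357.99°,3.7443) → tip=(2.7026,-0.0948,0.9613)
cmd 2: set φ=342.66° → (κ,φ,ℓ)=(0.6566,342.66°,3.7443) → tip=(2.5814,-0.8060,0.9613)
cmd 3: set κ=0.4038 → (κ,φ,ℓ)=(0.4038,342.66°,3.7443) → tip=(2.2249,-0.6947,2.4722)

2.225 -0.695 2.472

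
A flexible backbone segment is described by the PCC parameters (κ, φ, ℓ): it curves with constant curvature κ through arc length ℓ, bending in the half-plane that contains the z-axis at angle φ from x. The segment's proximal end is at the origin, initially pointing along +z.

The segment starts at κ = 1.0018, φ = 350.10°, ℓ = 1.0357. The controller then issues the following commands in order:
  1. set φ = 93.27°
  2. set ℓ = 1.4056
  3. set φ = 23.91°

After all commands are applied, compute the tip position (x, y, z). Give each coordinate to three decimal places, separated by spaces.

0.765 0.339 0.985

initial: κ=1.0018, φ=350.10°, ℓ=1.0357
cmd 1: set φ=93.27° → (κ,φ,ℓ)=(1.0018,93.27°,1.0357) → tip=(-0.0280,0.4900,0.8596)
cmd 2: set ℓ=1.4056 → (κ,φ,ℓ)=(1.0018,93.27°,1.4056) → tip=(-0.0477,0.8352,0.9850)
cmd 3: set φ=23.91° → (κ,φ,ℓ)=(1.0018,23.91°,1.4056) → tip=(0.7648,0.3391,0.9850)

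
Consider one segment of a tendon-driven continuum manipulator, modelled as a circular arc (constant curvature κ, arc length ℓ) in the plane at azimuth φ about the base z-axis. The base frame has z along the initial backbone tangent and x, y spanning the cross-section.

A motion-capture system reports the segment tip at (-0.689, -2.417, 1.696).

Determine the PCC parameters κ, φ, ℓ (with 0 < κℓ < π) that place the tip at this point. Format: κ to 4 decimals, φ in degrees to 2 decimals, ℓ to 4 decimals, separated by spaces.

0.5468 254.09 3.5743

ρ = √(x²+y²) = √(-0.689² + -2.417²) = 2.51329
φ = atan2(y, x) mod 360° = atan2(-2.417, -0.689) = 254.0890°
|p|² = ρ² + z² = 2.51329² + 1.696² = 9.19303
κ = 2ρ / |p|² = 2×2.51329 / 9.19303 = 0.54678
θ = 2·atan2(ρ, z) = 2·atan2(2.51329, 1.696) = 1.95435 rad
ℓ = θ/κ = 1.95435/0.54678 = 3.57428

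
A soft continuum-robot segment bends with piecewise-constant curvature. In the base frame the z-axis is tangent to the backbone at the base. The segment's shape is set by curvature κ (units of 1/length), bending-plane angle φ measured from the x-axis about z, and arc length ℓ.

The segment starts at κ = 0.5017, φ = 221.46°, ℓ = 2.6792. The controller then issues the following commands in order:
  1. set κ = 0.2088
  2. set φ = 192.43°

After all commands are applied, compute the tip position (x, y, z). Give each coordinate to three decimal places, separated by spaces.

initial: κ=0.5017, φ=221.46°, ℓ=2.6792
cmd 1: set κ=0.2088 → (κ,φ,ℓ)=(0.2088,221.46°,2.6792) → tip=(-0.5471,-0.4834,2.5416)
cmd 2: set φ=192.43° → (κ,φ,ℓ)=(0.2088,192.43°,2.6792) → tip=(-0.7129,-0.1571,2.5416)

-0.713 -0.157 2.542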